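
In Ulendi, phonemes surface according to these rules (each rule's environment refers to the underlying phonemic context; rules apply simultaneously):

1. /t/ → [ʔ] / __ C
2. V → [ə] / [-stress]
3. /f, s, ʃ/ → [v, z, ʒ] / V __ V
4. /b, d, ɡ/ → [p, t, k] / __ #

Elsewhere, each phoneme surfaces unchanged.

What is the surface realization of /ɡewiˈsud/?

[ɡəwəˈzut]

/ɡ/ — word-initial; rule 4 does not apply here → [ɡ].
Rule 2 applies to /e/ (between /ɡ/ and /w/: in an unstressed syllable) → [ə].
/w/ (between /e/ and /i/): no rule targets it → [w].
/i/ (between /w/ and /s/): in an unstressed syllable, so rule 2 applies → [ə].
/s/ (between /i/ and /u/): between two vowels, so rule 3 applies → [z].
/u/ — between /s/ and /d/; rule 2 does not apply here → [u].
/d/ (word-final): word-finally, so rule 4 applies → [t].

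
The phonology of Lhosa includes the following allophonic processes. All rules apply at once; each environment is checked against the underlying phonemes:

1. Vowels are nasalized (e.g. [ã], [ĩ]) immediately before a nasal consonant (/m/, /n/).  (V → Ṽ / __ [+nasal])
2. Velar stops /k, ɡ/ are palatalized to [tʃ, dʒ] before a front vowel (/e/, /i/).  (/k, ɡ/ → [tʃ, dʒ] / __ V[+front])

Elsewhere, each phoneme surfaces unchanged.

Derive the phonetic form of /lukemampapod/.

[lutʃẽmãmpapod]

/l/ (word-initial) is unaffected → [l].
/u/ (between /l/ and /k/): rule 1 targets it, but not before a nasal consonant → unchanged [u].
Rule 2 applies to /k/ (between /u/ and /e/: before a front vowel) → [tʃ].
/e/ (between /k/ and /m/) occurs before a nasal consonant → [ẽ] by rule 1.
/m/ stays [m].
Rule 1 applies to /a/ (between /m/ and /m/: before a nasal consonant) → [ã].
/m/ — not in any rule's target class → [m].
/p/ stays [p].
/a/ (between /p/ and /p/) fails the environment for rule 1, so it stays [a].
/p/ — not in any rule's target class → [p].
/o/ (between /p/ and /d/) is in the target of rule 1 but the environment (before a nasal consonant) is not met → [o].
/d/ stays [d].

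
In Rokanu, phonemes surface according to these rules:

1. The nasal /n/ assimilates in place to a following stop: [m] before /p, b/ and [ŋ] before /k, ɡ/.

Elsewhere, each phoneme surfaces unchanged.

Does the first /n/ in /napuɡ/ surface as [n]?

Yes

/n/ (word-initial): rule 1 targets it, but not before a labial or velar stop → unchanged [n].
The actual realization is [n], which matches [n].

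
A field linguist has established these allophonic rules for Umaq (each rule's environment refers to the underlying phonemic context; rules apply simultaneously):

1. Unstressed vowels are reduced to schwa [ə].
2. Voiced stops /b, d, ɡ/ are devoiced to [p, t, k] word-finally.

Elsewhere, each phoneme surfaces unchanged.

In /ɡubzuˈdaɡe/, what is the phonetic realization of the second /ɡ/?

/ɡ/ (between /a/ and /e/): rule 2 targets it, but not word-finally → unchanged [ɡ].

[ɡ]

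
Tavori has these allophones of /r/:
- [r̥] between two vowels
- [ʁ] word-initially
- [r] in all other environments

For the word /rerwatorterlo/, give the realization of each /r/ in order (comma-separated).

Occurrence 1 (position 1): word-initially → [ʁ].
Occurrence 2 (position 3): no conditioning environment matches → elsewhere allophone [r].
Occurrence 3 (position 8): no conditioning environment matches → elsewhere allophone [r].
Occurrence 4 (position 11): no conditioning environment matches → elsewhere allophone [r].

[ʁ], [r], [r], [r]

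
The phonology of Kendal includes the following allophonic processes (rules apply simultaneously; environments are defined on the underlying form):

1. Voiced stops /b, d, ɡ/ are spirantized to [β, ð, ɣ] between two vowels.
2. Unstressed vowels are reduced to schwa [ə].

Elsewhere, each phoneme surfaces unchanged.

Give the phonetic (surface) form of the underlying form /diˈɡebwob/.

[dəˈɣebwəb]

/d/ (word-initial): rule 1 targets it, but not between two vowels → unchanged [d].
Rule 2 applies to /i/ (between /d/ and /ɡ/: in an unstressed syllable) → [ə].
Rule 1 applies to /ɡ/ (between /i/ and /e/: between two vowels) → [ɣ].
/e/ — between /ɡ/ and /b/; rule 2 does not apply here → [e].
/b/ — between /e/ and /w/; rule 1 does not apply here → [b].
/o/ (between /w/ and /b/) occurs in an unstressed syllable → [ə] by rule 2.
/b/ (word-final) fails the environment for rule 1, so it stays [b].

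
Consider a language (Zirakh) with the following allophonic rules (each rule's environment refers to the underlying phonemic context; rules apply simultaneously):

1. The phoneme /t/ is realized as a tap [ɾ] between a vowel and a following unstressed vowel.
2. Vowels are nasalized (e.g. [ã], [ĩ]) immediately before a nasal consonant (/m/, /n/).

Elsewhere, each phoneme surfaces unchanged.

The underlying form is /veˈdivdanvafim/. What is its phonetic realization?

[veˈdivdãnvafĩm]

/e/ — between /v/ and /d/; rule 2 does not apply here → [e].
/i/ — between /d/ and /v/; rule 2 does not apply here → [i].
/a/ (between /d/ and /n/): before a nasal consonant, so rule 2 applies → [ã].
/a/ (between /v/ and /f/) is in the target of rule 2 but the environment (before a nasal consonant) is not met → [a].
/i/ — between /f/ and /m/, before a nasal consonant — surfaces as [ĩ] (rule 2).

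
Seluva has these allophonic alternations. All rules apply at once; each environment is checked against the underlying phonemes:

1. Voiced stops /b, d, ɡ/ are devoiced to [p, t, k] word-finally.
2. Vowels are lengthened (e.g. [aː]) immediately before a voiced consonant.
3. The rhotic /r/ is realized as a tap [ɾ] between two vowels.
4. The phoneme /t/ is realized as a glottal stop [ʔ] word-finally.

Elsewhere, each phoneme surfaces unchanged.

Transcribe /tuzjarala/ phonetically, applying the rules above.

/t/ (word-initial) is in the target of rule 4 but the environment (word-finally) is not met → [t].
/u/ — between /t/ and /z/, before a voiced consonant — surfaces as [uː] (rule 2).
/z/ — not in any rule's target class → [z].
/j/ (between /z/ and /a/): no rule targets it → [j].
/a/ (between /j/ and /r/): before a voiced consonant, so rule 2 applies → [aː].
/r/ (between /a/ and /a/) occurs between two vowels → [ɾ] by rule 3.
/a/ meets the environment for rule 2 (before a voiced consonant) → [aː].
/l/ (between /a/ and /a/) is unaffected → [l].
/a/ — word-final; rule 2 does not apply here → [a].

[tuːzjaːɾaːla]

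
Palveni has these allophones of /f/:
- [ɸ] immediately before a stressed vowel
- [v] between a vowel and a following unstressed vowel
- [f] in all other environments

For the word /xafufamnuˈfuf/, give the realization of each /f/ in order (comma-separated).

[v], [v], [ɸ], [f]

Occurrence 1 (position 3): between a vowel and a following unstressed vowel → [v].
Occurrence 2 (position 5): between a vowel and a following unstressed vowel → [v].
Occurrence 3 (position 10): immediately before a stressed vowel → [ɸ].
Occurrence 4 (position 12): no conditioning environment matches → elsewhere allophone [f].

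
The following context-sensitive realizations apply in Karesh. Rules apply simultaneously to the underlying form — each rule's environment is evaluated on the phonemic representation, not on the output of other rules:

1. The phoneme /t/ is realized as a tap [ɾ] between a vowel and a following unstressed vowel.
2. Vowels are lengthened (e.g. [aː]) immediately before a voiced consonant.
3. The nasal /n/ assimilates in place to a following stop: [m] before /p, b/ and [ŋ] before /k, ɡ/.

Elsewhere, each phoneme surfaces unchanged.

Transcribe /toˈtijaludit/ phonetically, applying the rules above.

[toˈtiːjaːluːdit]

/t/ (word-initial): rule 1 targets it, but not between a vowel and a following unstressed vowel → unchanged [t].
/o/ (between /t/ and /t/) fails the environment for rule 2, so it stays [o].
/t/ — between /o/ and /i/; rule 1 does not apply here → [t].
/i/ — between /t/ and /j/, before a voiced consonant — surfaces as [iː] (rule 2).
/a/ (between /j/ and /l/): before a voiced consonant, so rule 2 applies → [aː].
/u/ — between /l/ and /d/, before a voiced consonant — surfaces as [uː] (rule 2).
/i/ — between /d/ and /t/; rule 2 does not apply here → [i].
/t/ (word-final) fails the environment for rule 1, so it stays [t].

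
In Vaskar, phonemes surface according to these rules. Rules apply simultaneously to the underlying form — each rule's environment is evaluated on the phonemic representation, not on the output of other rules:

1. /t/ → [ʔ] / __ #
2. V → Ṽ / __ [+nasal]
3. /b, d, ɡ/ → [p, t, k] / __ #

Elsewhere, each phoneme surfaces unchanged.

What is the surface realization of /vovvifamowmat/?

/v/ (word-initial): no rule targets it → [v].
/o/ (between /v/ and /v/) is in the target of rule 2 but the environment (before a nasal consonant) is not met → [o].
/v/ stays [v].
/v/ (between /v/ and /i/) is unaffected → [v].
/i/ — between /v/ and /f/; rule 2 does not apply here → [i].
/f/ (between /i/ and /a/) is unaffected → [f].
Rule 2 applies to /a/ (between /f/ and /m/: before a nasal consonant) → [ã].
/m/ (between /a/ and /o/) is unaffected → [m].
/o/ (between /m/ and /w/) fails the environment for rule 2, so it stays [o].
/w/ — not in any rule's target class → [w].
/m/ stays [m].
/a/ (between /m/ and /t/): rule 2 targets it, but not before a nasal consonant → unchanged [a].
/t/ — word-final, word-finally — surfaces as [ʔ] (rule 1).

[vovvifãmowmaʔ]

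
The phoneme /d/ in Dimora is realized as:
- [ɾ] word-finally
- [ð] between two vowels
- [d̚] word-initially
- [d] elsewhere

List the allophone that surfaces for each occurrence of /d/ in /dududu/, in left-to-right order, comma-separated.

[d̚], [ð], [ð]

Occurrence 1 (position 1): word-initially → [d̚].
Occurrence 2 (position 3): between two vowels → [ð].
Occurrence 3 (position 5): between two vowels → [ð].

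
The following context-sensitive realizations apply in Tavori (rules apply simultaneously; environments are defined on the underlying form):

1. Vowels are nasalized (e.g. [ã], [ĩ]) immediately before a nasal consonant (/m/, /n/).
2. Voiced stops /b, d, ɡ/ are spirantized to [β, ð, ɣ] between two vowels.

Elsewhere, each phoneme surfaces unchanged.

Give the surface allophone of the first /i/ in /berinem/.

[ĩ]

/i/ (between /r/ and /n/): before a nasal consonant, so rule 1 applies → [ĩ].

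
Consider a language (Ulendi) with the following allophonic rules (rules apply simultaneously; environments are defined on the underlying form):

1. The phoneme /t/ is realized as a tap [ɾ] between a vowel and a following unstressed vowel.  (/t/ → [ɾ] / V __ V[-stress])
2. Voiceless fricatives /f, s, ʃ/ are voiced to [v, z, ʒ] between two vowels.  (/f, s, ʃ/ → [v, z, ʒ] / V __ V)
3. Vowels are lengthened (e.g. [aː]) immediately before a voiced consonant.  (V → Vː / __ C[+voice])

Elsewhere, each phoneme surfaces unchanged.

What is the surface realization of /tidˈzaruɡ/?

/t/ (word-initial) is in the target of rule 1 but the environment (between a vowel and a following unstressed vowel) is not met → [t].
/i/ meets the environment for rule 3 (before a voiced consonant) → [iː].
/d/ (between /i/ and /z/) is unaffected → [d].
/z/ stays [z].
/a/ (between /z/ and /r/): before a voiced consonant, so rule 3 applies → [aː].
/r/ (between /a/ and /u/) is unaffected → [r].
Rule 3 applies to /u/ (between /r/ and /ɡ/: before a voiced consonant) → [uː].
/ɡ/ (word-final) is unaffected → [ɡ].

[tiːdˈzaːruːɡ]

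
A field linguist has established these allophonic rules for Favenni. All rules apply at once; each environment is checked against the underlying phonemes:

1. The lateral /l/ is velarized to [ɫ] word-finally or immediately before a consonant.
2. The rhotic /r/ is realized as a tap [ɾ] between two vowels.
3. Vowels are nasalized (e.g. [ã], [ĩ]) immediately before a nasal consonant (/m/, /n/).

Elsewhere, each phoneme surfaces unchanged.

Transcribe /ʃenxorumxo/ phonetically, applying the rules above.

[ʃẽnxoɾũmxo]

/ʃ/ (word-initial): no rule targets it → [ʃ].
/e/ — between /ʃ/ and /n/, before a nasal consonant — surfaces as [ẽ] (rule 3).
/n/ (between /e/ and /x/): no rule targets it → [n].
/x/ — not in any rule's target class → [x].
/o/ (between /x/ and /r/): rule 3 targets it, but not before a nasal consonant → unchanged [o].
/r/ — between /o/ and /u/, between two vowels — surfaces as [ɾ] (rule 2).
Rule 3 applies to /u/ (between /r/ and /m/: before a nasal consonant) → [ũ].
/m/ stays [m].
/x/ (between /m/ and /o/): no rule targets it → [x].
/o/ — word-final; rule 3 does not apply here → [o].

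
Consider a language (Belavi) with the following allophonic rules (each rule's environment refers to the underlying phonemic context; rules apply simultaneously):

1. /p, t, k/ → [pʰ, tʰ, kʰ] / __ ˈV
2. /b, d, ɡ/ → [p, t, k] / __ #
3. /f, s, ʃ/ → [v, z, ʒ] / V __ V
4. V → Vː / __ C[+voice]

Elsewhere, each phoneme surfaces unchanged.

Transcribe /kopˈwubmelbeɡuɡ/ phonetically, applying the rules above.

/k/ (word-initial) is in the target of rule 1 but the environment (immediately before a stressed vowel) is not met → [k].
/o/ (between /k/ and /p/) fails the environment for rule 4, so it stays [o].
/p/ (between /o/ and /w/) fails the environment for rule 1, so it stays [p].
/w/ (between /p/ and /u/) is unaffected → [w].
/u/ (between /w/ and /b/) occurs before a voiced consonant → [uː] by rule 4.
/b/ (between /u/ and /m/) fails the environment for rule 2, so it stays [b].
/m/ (between /b/ and /e/): no rule targets it → [m].
/e/ meets the environment for rule 4 (before a voiced consonant) → [eː].
/l/ stays [l].
/b/ — between /l/ and /e/; rule 2 does not apply here → [b].
/e/ — between /b/ and /ɡ/, before a voiced consonant — surfaces as [eː] (rule 4).
/ɡ/ (between /e/ and /u/) is in the target of rule 2 but the environment (word-finally) is not met → [ɡ].
/u/ (between /ɡ/ and /ɡ/) occurs before a voiced consonant → [uː] by rule 4.
Rule 2 applies to /ɡ/ (word-final: word-finally) → [k].

[kopˈwuːbmeːlbeːɡuːk]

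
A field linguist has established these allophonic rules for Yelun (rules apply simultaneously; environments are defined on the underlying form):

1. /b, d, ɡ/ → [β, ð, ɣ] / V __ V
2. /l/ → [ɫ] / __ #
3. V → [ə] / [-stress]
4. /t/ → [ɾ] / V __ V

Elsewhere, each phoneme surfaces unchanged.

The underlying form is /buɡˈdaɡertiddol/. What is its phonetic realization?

[bəɡˈdaɣərtəddəɫ]

/b/ — word-initial; rule 1 does not apply here → [b].
/u/ meets the environment for rule 3 (in an unstressed syllable) → [ə].
/ɡ/ — between /u/ and /d/; rule 1 does not apply here → [ɡ].
/d/ — between /ɡ/ and /a/; rule 1 does not apply here → [d].
/a/ (between /d/ and /ɡ/) fails the environment for rule 3, so it stays [a].
/ɡ/ (between /a/ and /e/) occurs between two vowels → [ɣ] by rule 1.
/e/ (between /ɡ/ and /r/) occurs in an unstressed syllable → [ə] by rule 3.
/r/ (between /e/ and /t/): no rule targets it → [r].
/t/ (between /r/ and /i/): rule 4 targets it, but not between two vowels → unchanged [t].
/i/ (between /t/ and /d/) occurs in an unstressed syllable → [ə] by rule 3.
/d/ — between /i/ and /d/; rule 1 does not apply here → [d].
/d/ (between /d/ and /o/) is in the target of rule 1 but the environment (between two vowels) is not met → [d].
/o/ (between /d/ and /l/): in an unstressed syllable, so rule 3 applies → [ə].
/l/ — word-final, word-finally — surfaces as [ɫ] (rule 2).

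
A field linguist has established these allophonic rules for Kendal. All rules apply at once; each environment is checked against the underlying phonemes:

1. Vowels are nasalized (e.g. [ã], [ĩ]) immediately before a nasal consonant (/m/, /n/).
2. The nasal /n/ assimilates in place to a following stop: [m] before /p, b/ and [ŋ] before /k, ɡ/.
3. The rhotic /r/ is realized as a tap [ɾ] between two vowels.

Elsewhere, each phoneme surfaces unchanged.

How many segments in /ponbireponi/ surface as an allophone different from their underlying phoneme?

Segments that undergo a rule: /o/ → [õ] (rule 1); /n/ → [m] (rule 2); /r/ → [ɾ] (rule 3); /o/ → [õ] (rule 1).
All other segments surface unchanged.

4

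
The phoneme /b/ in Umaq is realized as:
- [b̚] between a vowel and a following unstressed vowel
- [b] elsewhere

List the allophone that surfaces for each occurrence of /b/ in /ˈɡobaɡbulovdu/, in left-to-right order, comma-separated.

[b̚], [b]

Occurrence 1 (position 3): between a vowel and a following unstressed vowel → [b̚].
Occurrence 2 (position 6): no conditioning environment matches → elsewhere allophone [b].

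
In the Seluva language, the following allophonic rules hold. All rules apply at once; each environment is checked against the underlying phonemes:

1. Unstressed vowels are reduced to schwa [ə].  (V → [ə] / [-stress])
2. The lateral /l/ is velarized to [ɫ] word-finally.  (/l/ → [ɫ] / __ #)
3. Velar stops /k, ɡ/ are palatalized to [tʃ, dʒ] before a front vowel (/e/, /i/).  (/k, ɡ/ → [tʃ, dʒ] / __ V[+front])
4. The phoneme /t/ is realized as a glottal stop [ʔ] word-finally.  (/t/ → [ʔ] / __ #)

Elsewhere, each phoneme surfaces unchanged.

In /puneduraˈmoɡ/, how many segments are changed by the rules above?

4

Segments that undergo a rule: /u/ → [ə] (rule 1); /e/ → [ə] (rule 1); /u/ → [ə] (rule 1); /a/ → [ə] (rule 1).
All other segments surface unchanged.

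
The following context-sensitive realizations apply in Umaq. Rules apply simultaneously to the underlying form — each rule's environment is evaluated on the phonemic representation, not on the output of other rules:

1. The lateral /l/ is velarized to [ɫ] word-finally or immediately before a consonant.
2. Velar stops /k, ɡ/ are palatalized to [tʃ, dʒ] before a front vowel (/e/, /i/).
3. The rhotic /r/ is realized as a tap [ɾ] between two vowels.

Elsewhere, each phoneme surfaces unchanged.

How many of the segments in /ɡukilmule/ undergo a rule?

Segments that undergo a rule: /k/ → [tʃ] (rule 2); /l/ → [ɫ] (rule 1).
All other segments surface unchanged.

2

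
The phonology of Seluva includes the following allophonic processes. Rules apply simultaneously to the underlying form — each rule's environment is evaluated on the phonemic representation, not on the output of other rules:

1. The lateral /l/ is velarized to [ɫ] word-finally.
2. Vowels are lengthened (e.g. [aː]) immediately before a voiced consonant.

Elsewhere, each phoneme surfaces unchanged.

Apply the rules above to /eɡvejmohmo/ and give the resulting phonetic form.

[eːɡveːjmohmo]

/e/ (word-initial) occurs before a voiced consonant → [eː] by rule 2.
/ɡ/ stays [ɡ].
/v/ stays [v].
/e/ meets the environment for rule 2 (before a voiced consonant) → [eː].
/j/ — not in any rule's target class → [j].
/m/ (between /j/ and /o/) is unaffected → [m].
/o/ (between /m/ and /h/) fails the environment for rule 2, so it stays [o].
/h/ — not in any rule's target class → [h].
/m/ stays [m].
/o/ — word-final; rule 2 does not apply here → [o].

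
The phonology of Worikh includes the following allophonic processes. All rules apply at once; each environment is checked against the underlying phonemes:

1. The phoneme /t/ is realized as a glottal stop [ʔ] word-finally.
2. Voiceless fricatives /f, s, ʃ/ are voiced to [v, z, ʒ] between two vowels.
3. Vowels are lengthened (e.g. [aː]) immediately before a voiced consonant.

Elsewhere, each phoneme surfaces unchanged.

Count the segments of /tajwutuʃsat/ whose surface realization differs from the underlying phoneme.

2

Segments that undergo a rule: /a/ → [aː] (rule 3); /t/ → [ʔ] (rule 1).
All other segments surface unchanged.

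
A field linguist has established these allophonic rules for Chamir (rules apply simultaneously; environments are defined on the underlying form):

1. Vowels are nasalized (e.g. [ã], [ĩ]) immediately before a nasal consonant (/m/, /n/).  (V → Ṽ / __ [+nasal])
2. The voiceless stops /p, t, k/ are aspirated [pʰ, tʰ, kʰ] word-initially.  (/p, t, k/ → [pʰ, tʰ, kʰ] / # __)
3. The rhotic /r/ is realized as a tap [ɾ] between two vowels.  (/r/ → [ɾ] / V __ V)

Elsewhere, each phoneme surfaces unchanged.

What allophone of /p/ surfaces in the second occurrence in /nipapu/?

/p/ (between /a/ and /u/): rule 2 targets it, but not word-initially → unchanged [p].

[p]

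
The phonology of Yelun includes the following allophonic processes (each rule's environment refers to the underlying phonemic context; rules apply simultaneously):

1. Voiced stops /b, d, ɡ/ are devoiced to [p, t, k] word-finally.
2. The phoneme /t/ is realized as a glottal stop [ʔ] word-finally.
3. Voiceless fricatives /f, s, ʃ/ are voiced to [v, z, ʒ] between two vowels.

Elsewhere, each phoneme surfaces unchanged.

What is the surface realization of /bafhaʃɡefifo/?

/b/ (word-initial) is in the target of rule 1 but the environment (word-finally) is not met → [b].
/a/ (between /b/ and /f/) is unaffected → [a].
/f/ (between /a/ and /h/) fails the environment for rule 3, so it stays [f].
/h/ (between /f/ and /a/): no rule targets it → [h].
/a/ (between /h/ and /ʃ/) is unaffected → [a].
/ʃ/ (between /a/ and /ɡ/) fails the environment for rule 3, so it stays [ʃ].
/ɡ/ (between /ʃ/ and /e/) is in the target of rule 1 but the environment (word-finally) is not met → [ɡ].
/e/ (between /ɡ/ and /f/) is unaffected → [e].
Rule 3 applies to /f/ (between /e/ and /i/: between two vowels) → [v].
/i/ — not in any rule's target class → [i].
/f/ (between /i/ and /o/) occurs between two vowels → [v] by rule 3.
/o/ (word-final): no rule targets it → [o].

[bafhaʃɡevivo]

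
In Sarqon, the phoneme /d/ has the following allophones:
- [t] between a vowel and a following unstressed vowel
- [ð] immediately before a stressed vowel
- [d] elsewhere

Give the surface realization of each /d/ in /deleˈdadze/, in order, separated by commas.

Occurrence 1 (position 1): no conditioning environment matches → elsewhere allophone [d].
Occurrence 2 (position 5): immediately before a stressed vowel → [ð].
Occurrence 3 (position 7): no conditioning environment matches → elsewhere allophone [d].

[d], [ð], [d]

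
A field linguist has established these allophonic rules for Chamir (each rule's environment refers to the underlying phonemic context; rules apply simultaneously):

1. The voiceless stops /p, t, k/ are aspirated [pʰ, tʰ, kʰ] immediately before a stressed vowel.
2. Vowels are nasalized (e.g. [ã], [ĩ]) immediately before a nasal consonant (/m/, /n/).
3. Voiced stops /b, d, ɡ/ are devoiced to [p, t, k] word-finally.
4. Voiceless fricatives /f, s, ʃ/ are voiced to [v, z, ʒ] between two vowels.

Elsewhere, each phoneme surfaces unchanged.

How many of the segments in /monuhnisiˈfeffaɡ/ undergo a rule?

Segments that undergo a rule: /o/ → [õ] (rule 2); /s/ → [z] (rule 4); /f/ → [v] (rule 4); /ɡ/ → [k] (rule 3).
All other segments surface unchanged.

4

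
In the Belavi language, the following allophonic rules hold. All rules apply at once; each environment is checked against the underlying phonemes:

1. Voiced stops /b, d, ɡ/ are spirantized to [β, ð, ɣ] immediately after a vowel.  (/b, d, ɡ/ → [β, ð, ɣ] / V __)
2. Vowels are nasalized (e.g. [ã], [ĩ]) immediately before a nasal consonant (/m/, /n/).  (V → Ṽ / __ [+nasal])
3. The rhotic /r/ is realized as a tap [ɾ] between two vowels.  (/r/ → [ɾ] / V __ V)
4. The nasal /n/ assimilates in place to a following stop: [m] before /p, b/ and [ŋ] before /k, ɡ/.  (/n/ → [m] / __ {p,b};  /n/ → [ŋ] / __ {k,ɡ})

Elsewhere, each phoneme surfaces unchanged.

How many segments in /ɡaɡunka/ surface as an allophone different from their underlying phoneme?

Segments that undergo a rule: /ɡ/ → [ɣ] (rule 1); /u/ → [ũ] (rule 2); /n/ → [ŋ] (rule 4).
All other segments surface unchanged.

3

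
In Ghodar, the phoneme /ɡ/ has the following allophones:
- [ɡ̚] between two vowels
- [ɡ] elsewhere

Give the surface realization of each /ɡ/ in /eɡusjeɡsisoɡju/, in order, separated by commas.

Occurrence 1 (position 2): between two vowels → [ɡ̚].
Occurrence 2 (position 7): no conditioning environment matches → elsewhere allophone [ɡ].
Occurrence 3 (position 12): no conditioning environment matches → elsewhere allophone [ɡ].

[ɡ̚], [ɡ], [ɡ]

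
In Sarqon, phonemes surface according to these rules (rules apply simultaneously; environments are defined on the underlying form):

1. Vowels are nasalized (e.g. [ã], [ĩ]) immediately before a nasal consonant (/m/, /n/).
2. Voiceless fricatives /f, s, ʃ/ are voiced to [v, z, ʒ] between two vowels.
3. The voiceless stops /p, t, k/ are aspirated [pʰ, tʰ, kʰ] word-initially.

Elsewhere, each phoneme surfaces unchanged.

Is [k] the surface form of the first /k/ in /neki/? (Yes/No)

Yes

/k/ (between /e/ and /i/) is in the target of rule 3 but the environment (word-initially) is not met → [k].
The actual realization is [k], which matches [k].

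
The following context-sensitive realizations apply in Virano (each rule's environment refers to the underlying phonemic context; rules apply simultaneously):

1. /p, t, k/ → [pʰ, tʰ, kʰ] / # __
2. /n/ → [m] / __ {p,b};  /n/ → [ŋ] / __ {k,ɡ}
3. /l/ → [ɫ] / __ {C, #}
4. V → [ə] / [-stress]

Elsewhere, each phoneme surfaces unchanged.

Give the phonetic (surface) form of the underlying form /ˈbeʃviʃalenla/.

[ˈbeʃvəʃələnlə]

/b/ — not in any rule's target class → [b].
/e/ — between /b/ and /ʃ/; rule 4 does not apply here → [e].
/ʃ/ (between /e/ and /v/): no rule targets it → [ʃ].
/v/ (between /ʃ/ and /i/): no rule targets it → [v].
Rule 4 applies to /i/ (between /v/ and /ʃ/: in an unstressed syllable) → [ə].
/ʃ/ stays [ʃ].
Rule 4 applies to /a/ (between /ʃ/ and /l/: in an unstressed syllable) → [ə].
/l/ (between /a/ and /e/): rule 3 targets it, but not word-finally or immediately before a consonant → unchanged [l].
/e/ — between /l/ and /n/, in an unstressed syllable — surfaces as [ə] (rule 4).
/n/ (between /e/ and /l/) is in the target of rule 2 but the environment (before a labial or velar stop) is not met → [n].
/l/ (between /n/ and /a/): rule 3 targets it, but not word-finally or immediately before a consonant → unchanged [l].
Rule 4 applies to /a/ (word-final: in an unstressed syllable) → [ə].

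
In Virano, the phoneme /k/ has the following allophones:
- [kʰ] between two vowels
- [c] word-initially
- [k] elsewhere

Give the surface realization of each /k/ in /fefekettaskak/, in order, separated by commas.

[kʰ], [k], [k]

Occurrence 1 (position 5): between two vowels → [kʰ].
Occurrence 2 (position 11): no conditioning environment matches → elsewhere allophone [k].
Occurrence 3 (position 13): no conditioning environment matches → elsewhere allophone [k].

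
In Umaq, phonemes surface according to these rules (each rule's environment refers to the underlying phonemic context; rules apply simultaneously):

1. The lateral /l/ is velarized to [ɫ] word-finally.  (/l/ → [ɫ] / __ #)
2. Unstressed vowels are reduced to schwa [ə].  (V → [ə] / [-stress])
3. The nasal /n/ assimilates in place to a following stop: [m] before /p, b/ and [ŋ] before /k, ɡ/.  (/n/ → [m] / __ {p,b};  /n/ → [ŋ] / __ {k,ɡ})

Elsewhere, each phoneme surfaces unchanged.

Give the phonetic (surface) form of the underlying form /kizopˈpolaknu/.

[kəzəpˈpoləknə]

/i/ (between /k/ and /z/) occurs in an unstressed syllable → [ə] by rule 2.
/o/ — between /z/ and /p/, in an unstressed syllable — surfaces as [ə] (rule 2).
/o/ (between /p/ and /l/) is in the target of rule 2 but the environment (in an unstressed syllable) is not met → [o].
/l/ — between /o/ and /a/; rule 1 does not apply here → [l].
/a/ (between /l/ and /k/): in an unstressed syllable, so rule 2 applies → [ə].
/n/ (between /k/ and /u/): rule 3 targets it, but not before a labial or velar stop → unchanged [n].
/u/ — word-final, in an unstressed syllable — surfaces as [ə] (rule 2).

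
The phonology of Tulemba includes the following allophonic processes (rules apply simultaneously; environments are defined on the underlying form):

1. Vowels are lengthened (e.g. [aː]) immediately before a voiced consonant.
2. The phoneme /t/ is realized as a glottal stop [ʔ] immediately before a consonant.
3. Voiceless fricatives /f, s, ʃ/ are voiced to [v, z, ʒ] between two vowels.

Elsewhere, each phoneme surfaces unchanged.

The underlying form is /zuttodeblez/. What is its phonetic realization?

[zuʔtoːdeːbleːz]

/z/ (word-initial): no rule targets it → [z].
/u/ (between /z/ and /t/) fails the environment for rule 1, so it stays [u].
/t/ — between /u/ and /t/, immediately before a consonant — surfaces as [ʔ] (rule 2).
/t/ (between /t/ and /o/) fails the environment for rule 2, so it stays [t].
Rule 1 applies to /o/ (between /t/ and /d/: before a voiced consonant) → [oː].
/d/ (between /o/ and /e/): no rule targets it → [d].
/e/ (between /d/ and /b/): before a voiced consonant, so rule 1 applies → [eː].
/b/ stays [b].
/l/ (between /b/ and /e/) is unaffected → [l].
/e/ — between /l/ and /z/, before a voiced consonant — surfaces as [eː] (rule 1).
/z/ stays [z].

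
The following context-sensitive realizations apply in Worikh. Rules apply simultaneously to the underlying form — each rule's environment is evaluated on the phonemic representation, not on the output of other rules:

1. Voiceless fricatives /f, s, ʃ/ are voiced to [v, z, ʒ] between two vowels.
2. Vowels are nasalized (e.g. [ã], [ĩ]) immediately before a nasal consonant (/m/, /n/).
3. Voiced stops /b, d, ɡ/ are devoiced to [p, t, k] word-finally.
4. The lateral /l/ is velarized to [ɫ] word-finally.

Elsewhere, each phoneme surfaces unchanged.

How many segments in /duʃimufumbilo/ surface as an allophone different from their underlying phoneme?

4

Segments that undergo a rule: /ʃ/ → [ʒ] (rule 1); /i/ → [ĩ] (rule 2); /f/ → [v] (rule 1); /u/ → [ũ] (rule 2).
All other segments surface unchanged.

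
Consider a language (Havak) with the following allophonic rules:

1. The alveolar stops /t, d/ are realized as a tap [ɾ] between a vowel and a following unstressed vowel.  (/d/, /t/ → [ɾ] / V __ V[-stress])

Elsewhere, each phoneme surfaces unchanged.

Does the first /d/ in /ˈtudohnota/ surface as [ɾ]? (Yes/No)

/d/ meets the environment for rule 1 (between a vowel and a following unstressed vowel) → [ɾ].
The actual realization is [ɾ], which matches [ɾ].

Yes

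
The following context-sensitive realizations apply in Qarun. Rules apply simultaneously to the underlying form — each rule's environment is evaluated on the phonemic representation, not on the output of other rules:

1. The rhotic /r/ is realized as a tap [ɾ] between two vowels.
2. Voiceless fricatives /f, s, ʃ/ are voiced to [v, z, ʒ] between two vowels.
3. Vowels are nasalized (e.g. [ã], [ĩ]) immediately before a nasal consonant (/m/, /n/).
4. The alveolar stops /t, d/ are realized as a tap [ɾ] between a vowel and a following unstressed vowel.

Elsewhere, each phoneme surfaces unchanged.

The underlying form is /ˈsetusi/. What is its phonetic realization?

/s/ (word-initial) fails the environment for rule 2, so it stays [s].
/e/ (between /s/ and /t/) is in the target of rule 3 but the environment (before a nasal consonant) is not met → [e].
/t/ — between /e/ and /u/, between a vowel and a following unstressed vowel — surfaces as [ɾ] (rule 4).
/u/ (between /t/ and /s/): rule 3 targets it, but not before a nasal consonant → unchanged [u].
/s/ (between /u/ and /i/) occurs between two vowels → [z] by rule 2.
/i/ — word-final; rule 3 does not apply here → [i].

[ˈseɾuzi]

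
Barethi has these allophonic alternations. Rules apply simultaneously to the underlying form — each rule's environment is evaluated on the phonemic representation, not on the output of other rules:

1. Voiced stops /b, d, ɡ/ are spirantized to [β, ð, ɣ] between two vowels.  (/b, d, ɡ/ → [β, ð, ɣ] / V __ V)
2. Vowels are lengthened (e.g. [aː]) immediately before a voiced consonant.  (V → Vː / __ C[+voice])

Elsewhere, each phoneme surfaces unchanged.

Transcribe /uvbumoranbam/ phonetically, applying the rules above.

[uːvbuːmoːraːnbaːm]

/u/ — word-initial, before a voiced consonant — surfaces as [uː] (rule 2).
/v/ — not in any rule's target class → [v].
/b/ (between /v/ and /u/) fails the environment for rule 1, so it stays [b].
/u/ meets the environment for rule 2 (before a voiced consonant) → [uː].
/m/ — not in any rule's target class → [m].
/o/ (between /m/ and /r/): before a voiced consonant, so rule 2 applies → [oː].
/r/ (between /o/ and /a/): no rule targets it → [r].
/a/ (between /r/ and /n/): before a voiced consonant, so rule 2 applies → [aː].
/n/ — not in any rule's target class → [n].
/b/ — between /n/ and /a/; rule 1 does not apply here → [b].
/a/ (between /b/ and /m/): before a voiced consonant, so rule 2 applies → [aː].
/m/ — not in any rule's target class → [m].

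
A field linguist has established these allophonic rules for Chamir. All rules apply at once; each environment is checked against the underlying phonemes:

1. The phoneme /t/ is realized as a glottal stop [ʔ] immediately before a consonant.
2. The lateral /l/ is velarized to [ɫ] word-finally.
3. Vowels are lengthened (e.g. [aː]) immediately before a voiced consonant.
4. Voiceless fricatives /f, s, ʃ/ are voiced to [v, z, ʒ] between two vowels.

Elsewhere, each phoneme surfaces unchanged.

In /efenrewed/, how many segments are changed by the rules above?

Segments that undergo a rule: /f/ → [v] (rule 4); /e/ → [eː] (rule 3); /e/ → [eː] (rule 3); /e/ → [eː] (rule 3).
All other segments surface unchanged.

4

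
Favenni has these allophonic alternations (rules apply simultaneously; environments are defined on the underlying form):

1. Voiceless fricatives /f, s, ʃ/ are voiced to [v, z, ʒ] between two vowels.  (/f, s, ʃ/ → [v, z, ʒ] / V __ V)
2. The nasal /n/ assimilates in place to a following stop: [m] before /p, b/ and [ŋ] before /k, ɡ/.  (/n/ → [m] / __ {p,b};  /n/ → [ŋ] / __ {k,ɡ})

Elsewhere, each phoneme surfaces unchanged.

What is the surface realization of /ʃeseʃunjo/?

[ʃezeʒunjo]

/ʃ/ (word-initial): rule 1 targets it, but not between two vowels → unchanged [ʃ].
/e/ — not in any rule's target class → [e].
/s/ — between /e/ and /e/, between two vowels — surfaces as [z] (rule 1).
/e/ (between /s/ and /ʃ/): no rule targets it → [e].
/ʃ/ — between /e/ and /u/, between two vowels — surfaces as [ʒ] (rule 1).
/u/ (between /ʃ/ and /n/): no rule targets it → [u].
/n/ (between /u/ and /j/) fails the environment for rule 2, so it stays [n].
/j/ (between /n/ and /o/) is unaffected → [j].
/o/ — not in any rule's target class → [o].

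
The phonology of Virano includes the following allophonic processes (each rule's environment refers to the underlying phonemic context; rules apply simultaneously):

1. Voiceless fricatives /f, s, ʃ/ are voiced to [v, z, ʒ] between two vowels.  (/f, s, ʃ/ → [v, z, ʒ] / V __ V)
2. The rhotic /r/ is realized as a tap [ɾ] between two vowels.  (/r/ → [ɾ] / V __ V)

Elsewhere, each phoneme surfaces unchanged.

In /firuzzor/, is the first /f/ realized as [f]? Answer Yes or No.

/f/ (word-initial) fails the environment for rule 1, so it stays [f].
The actual realization is [f], which matches [f].

Yes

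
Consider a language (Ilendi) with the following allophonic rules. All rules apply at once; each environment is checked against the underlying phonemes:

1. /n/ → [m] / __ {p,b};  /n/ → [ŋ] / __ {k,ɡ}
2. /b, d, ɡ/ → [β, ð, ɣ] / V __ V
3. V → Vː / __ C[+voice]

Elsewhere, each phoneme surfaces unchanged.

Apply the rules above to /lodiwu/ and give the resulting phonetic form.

[loːðiːwu]

/l/ (word-initial) is unaffected → [l].
/o/ (between /l/ and /d/) occurs before a voiced consonant → [oː] by rule 3.
/d/ meets the environment for rule 2 (between two vowels) → [ð].
/i/ (between /d/ and /w/): before a voiced consonant, so rule 3 applies → [iː].
/w/ — not in any rule's target class → [w].
/u/ (word-final) is in the target of rule 3 but the environment (before a voiced consonant) is not met → [u].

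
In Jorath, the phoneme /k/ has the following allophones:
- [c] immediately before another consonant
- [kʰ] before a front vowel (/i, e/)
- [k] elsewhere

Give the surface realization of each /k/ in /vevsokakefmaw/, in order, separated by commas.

Occurrence 1 (position 6): no conditioning environment matches → elsewhere allophone [k].
Occurrence 2 (position 8): before a front vowel (/i, e/) → [kʰ].

[k], [kʰ]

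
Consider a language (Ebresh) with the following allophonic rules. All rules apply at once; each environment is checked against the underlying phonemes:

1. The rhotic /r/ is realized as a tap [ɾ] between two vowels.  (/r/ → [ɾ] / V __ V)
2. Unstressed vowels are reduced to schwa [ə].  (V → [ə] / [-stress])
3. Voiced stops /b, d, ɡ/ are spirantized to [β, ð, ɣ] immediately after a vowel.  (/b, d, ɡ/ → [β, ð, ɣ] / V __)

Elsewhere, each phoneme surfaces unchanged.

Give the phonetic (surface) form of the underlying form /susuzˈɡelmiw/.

/s/ — not in any rule's target class → [s].
Rule 2 applies to /u/ (between /s/ and /s/: in an unstressed syllable) → [ə].
/s/ — not in any rule's target class → [s].
/u/ (between /s/ and /z/) occurs in an unstressed syllable → [ə] by rule 2.
/z/ stays [z].
/ɡ/ (between /z/ and /e/): rule 3 targets it, but not immediately after a vowel → unchanged [ɡ].
/e/ (between /ɡ/ and /l/) is in the target of rule 2 but the environment (in an unstressed syllable) is not met → [e].
/l/ (between /e/ and /m/) is unaffected → [l].
/m/ (between /l/ and /i/): no rule targets it → [m].
/i/ — between /m/ and /w/, in an unstressed syllable — surfaces as [ə] (rule 2).
/w/ (word-final): no rule targets it → [w].

[səsəzˈɡelməw]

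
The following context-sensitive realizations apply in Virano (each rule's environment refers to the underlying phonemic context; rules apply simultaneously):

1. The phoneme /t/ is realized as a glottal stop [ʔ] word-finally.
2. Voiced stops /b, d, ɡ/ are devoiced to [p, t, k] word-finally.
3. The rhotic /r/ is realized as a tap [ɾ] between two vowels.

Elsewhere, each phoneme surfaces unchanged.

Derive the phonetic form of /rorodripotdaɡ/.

/r/ (word-initial) is in the target of rule 3 but the environment (between two vowels) is not met → [r].
/o/ — not in any rule's target class → [o].
/r/ (between /o/ and /o/): between two vowels, so rule 3 applies → [ɾ].
/o/ — not in any rule's target class → [o].
/d/ — between /o/ and /r/; rule 2 does not apply here → [d].
/r/ (between /d/ and /i/): rule 3 targets it, but not between two vowels → unchanged [r].
/i/ stays [i].
/p/ stays [p].
/o/ stays [o].
/t/ — between /o/ and /d/; rule 1 does not apply here → [t].
/d/ (between /t/ and /a/): rule 2 targets it, but not word-finally → unchanged [d].
/a/ — not in any rule's target class → [a].
/ɡ/ (word-final) occurs word-finally → [k] by rule 2.

[roɾodripotdak]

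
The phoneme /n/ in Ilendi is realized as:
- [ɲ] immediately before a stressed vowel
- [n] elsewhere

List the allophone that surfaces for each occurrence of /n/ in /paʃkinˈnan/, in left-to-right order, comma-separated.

Occurrence 1 (position 6): no conditioning environment matches → elsewhere allophone [n].
Occurrence 2 (position 7): immediately before a stressed vowel → [ɲ].
Occurrence 3 (position 9): no conditioning environment matches → elsewhere allophone [n].

[n], [ɲ], [n]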